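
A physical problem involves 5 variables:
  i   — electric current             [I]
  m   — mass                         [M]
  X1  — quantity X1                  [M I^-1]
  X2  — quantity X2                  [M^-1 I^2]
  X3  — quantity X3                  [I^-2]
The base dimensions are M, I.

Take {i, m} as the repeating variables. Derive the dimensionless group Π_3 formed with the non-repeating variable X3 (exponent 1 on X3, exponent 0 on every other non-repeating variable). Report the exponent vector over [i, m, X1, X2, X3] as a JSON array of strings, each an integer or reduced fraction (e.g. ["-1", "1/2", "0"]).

["2", "0", "0", "0", "1"]

Write exponents as rows M,I / cols i,m,X1,X2,X3:
  M: [ 0  1  1 -1  0]
  I: [ 1  0 -1  2 -2]
RREF → pivots at {i,m} ⇒ r = 2
Repeat: i,m; free: X1,X2,X3
RREF:
  r0: [   1    0   -1    2   -2]
  r1: [   0    1    1   -1    0]
Fix exponent of X3 at 1, X1 at 0, X2 at 0; solve each RREF row for its pivot's exponent:
  r0: exp(i) + (-2)·1 = 0 ⇒ exp(i) = 2
  r1: exp(m) + (0)·1 = 0 ⇒ exp(m) = 0
Π_3 = i^2 · X3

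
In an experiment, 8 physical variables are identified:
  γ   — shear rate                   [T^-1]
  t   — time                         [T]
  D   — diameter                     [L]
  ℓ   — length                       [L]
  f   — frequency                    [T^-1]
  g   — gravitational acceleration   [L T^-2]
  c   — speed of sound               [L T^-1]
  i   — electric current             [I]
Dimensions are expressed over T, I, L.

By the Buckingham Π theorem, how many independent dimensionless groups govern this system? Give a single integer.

Exponent matrix [T,I,L] × [γ,t,D,ℓ,f,g,c,i]:
  T: [-1  1  0  0 -1 -2 -1  0]
  I: [ 0  0  0  0  0  0  0  1]
  L: [ 0  0  1  1  0  1  1  0]
Row reduction gives pivot columns γ,D,i; rank = 3
n=8, r=3 ⇒ 5 dimensionless groups

5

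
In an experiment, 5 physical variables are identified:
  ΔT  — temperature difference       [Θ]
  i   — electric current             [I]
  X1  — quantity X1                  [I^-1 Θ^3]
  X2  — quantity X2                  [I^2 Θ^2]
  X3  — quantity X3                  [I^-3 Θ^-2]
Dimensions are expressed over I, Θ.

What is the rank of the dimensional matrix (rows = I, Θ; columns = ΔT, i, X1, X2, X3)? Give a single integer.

Write exponents as rows I,Θ / cols ΔT,i,X1,X2,X3:
  I: [ 0  1 -1  2 -3]
  Θ: [ 1  0  3  2 -2]
Row reduction gives pivot columns ΔT,i; rank = 2

2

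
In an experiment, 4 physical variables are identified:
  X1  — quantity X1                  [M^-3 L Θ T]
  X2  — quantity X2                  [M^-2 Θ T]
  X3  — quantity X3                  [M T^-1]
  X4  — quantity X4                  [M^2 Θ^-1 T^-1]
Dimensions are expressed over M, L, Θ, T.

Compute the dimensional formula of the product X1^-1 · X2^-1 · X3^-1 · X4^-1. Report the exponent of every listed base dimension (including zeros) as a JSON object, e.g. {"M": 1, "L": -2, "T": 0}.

Exponent matrix [M,L,Θ,T] × [X1,X2,X3,X4]:
  M: [-3 -2  1  2]
  L: [ 1  0  0  0]
  Θ: [ 1  1  0 -1]
  T: [ 1  1 -1 -1]
  [M]: (-1)·-3+(-1)·-2+(-1)·1+(-1)·2 = 2
  [L]: (-1)·1+(-1)·0+(-1)·0+(-1)·0 = -1
  [Θ]: (-1)·1+(-1)·1+(-1)·0+(-1)·-1 = -1
  [T]: (-1)·1+(-1)·1+(-1)·-1+(-1)·-1 = 0
⇒ M^2 L^-1 Θ^-1

{"M": 2, "L": -1, "Θ": -1, "T": 0}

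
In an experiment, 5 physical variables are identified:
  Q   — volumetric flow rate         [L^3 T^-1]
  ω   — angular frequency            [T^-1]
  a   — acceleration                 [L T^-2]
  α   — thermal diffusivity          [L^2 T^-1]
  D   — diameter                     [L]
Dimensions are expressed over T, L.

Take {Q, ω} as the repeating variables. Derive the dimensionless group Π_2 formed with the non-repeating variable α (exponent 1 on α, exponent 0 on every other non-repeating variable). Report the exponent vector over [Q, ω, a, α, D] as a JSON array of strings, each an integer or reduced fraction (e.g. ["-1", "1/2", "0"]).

Exponent matrix [T,L] × [Q,ω,a,α,D]:
  T: [-1 -1 -2 -1  0]
  L: [ 3  0  1  2  1]
Echelon form has 2 nonzero rows (pivots: Q,ω)
Repeat: Q,ω; free: a,α,D
RREF:
  r0: [   1    0  1/3  2/3  1/3]
  r1: [   0    1  5/3  1/3 -1/3]
Fix exponent of α at 1, a at 0, D at 0; solve each RREF row for its pivot's exponent:
  r0: exp(Q) + (2/3)·1 = 0 ⇒ exp(Q) = -2/3
  r1: exp(ω) + (1/3)·1 = 0 ⇒ exp(ω) = -1/3
Π_2 = Q^(-2/3) · ω^(-1/3) · α

["-2/3", "-1/3", "0", "1", "0"]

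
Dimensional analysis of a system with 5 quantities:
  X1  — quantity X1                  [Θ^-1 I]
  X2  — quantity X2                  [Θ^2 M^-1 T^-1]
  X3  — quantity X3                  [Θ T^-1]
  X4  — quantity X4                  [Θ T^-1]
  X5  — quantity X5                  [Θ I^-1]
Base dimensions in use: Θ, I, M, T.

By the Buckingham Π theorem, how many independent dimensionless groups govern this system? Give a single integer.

2

Exponent matrix [Θ,I,M,T] × [X1,X2,X3,X4,X5]:
  Θ: [-1  2  1  1  1]
  I: [ 1  0  0  0 -1]
  M: [ 0 -1  0  0  0]
  T: [ 0 -1 -1 -1  0]
Echelon form has 3 nonzero rows (pivots: X1,X2,X3)
Π count = n − r = 5 − 3 = 2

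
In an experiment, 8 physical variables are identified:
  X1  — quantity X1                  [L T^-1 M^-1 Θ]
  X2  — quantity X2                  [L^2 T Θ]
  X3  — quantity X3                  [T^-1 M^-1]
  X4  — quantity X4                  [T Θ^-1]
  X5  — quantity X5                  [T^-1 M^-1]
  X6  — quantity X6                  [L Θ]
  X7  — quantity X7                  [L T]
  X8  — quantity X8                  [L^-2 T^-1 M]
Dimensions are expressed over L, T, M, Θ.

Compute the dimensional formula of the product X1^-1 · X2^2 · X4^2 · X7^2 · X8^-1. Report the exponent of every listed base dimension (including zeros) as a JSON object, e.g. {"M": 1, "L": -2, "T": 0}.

{"L": 7, "T": 8, "M": 0, "Θ": -1}

Exponent matrix [L,T,M,Θ] × [X1,X2,X3,X4,X5,X6,X7,X8]:
  L: [ 1  2  0  0  0  1  1 -2]
  T: [-1  1 -1  1 -1  0  1 -1]
  M: [-1  0 -1  0 -1  0  0  1]
  Θ: [ 1  1  0 -1  0  1  0  0]
  [L]: (-1)·1+(2)·2+(2)·0+(2)·1+(-1)·-2 = 7
  [T]: (-1)·-1+(2)·1+(2)·1+(2)·1+(-1)·-1 = 8
  [M]: (-1)·-1+(2)·0+(2)·0+(2)·0+(-1)·1 = 0
  [Θ]: (-1)·1+(2)·1+(2)·-1+(2)·0+(-1)·0 = -1
⇒ L^7 T^8 Θ^-1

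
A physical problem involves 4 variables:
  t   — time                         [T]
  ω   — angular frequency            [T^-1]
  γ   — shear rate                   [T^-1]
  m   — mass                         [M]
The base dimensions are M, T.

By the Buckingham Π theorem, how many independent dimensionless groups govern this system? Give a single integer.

Write exponents as rows M,T / cols t,ω,γ,m:
  M: [ 0  0  0  1]
  T: [ 1 -1 -1  0]
Echelon form has 2 nonzero rows (pivots: t,m)
4 vars − rank 2 = 2 Π groups

2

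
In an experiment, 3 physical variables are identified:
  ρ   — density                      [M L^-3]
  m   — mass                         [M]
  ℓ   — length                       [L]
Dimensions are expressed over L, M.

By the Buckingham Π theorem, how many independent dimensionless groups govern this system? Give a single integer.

1

Exponent matrix [L,M] × [ρ,m,ℓ]:
  L: [-3  0  1]
  M: [ 1  1  0]
Row reduction gives pivot columns ρ,m; rank = 2
Π count = n − r = 3 − 2 = 1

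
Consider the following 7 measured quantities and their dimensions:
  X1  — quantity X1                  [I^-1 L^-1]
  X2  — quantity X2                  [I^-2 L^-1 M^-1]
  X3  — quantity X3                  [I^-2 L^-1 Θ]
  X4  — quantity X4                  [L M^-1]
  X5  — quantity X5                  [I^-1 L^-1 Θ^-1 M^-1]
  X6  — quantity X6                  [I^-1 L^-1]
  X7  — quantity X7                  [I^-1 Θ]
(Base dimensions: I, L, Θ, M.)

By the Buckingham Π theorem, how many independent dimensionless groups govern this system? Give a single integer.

Exponent matrix [I,L,Θ,M] × [X1,X2,X3,X4,X5,X6,X7]:
  I: [-1 -2 -2  0 -1 -1 -1]
  L: [-1 -1 -1  1 -1 -1  0]
  Θ: [ 0  0  1  0 -1  0  1]
  M: [ 0 -1  0 -1 -1  0  0]
Row reduction gives pivot columns X1,X2,X3; rank = 3
7 vars − rank 3 = 4 Π groups

4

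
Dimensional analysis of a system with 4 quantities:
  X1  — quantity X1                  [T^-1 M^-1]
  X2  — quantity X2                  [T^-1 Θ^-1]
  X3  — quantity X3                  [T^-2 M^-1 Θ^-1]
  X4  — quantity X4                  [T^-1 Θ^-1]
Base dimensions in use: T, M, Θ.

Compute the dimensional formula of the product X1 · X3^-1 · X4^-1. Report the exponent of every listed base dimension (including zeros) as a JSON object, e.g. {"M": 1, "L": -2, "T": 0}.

{"T": 2, "M": 0, "Θ": 2}

Exponent matrix [T,M,Θ] × [X1,X2,X3,X4]:
  T: [-1 -1 -2 -1]
  M: [-1  0 -1  0]
  Θ: [ 0 -1 -1 -1]
  [T]: (1)·-1+(-1)·-2+(-1)·-1 = 2
  [M]: (1)·-1+(-1)·-1+(-1)·0 = 0
  [Θ]: (1)·0+(-1)·-1+(-1)·-1 = 2
⇒ T^2 Θ^2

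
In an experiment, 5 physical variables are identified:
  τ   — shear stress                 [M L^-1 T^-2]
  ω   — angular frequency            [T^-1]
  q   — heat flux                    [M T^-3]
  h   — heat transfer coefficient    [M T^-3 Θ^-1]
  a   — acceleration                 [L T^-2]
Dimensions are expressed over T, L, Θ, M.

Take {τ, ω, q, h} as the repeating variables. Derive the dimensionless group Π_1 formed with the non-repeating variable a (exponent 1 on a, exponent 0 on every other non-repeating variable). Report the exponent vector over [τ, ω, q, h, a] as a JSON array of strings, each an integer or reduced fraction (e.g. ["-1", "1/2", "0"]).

Exponent matrix [T,L,Θ,M] × [τ,ω,q,h,a]:
  T: [-2 -1 -3 -3 -2]
  L: [-1  0  0  0  1]
  Θ: [ 0  0  0 -1  0]
  M: [ 1  0  1  1  0]
Echelon form has 4 nonzero rows (pivots: τ,ω,q,h)
Pivot set = {τ,ω,q,h}, free = {a}
RREF:
  r0: [   1    0    0    0   -1]
  r1: [   0    1    0    0    1]
  r2: [   0    0    1    0    1]
  r3: [   0    0    0    1    0]
Fix exponent of a at 1; solve each RREF row for its pivot's exponent:
  r0: exp(τ) + (-1)·1 = 0 ⇒ exp(τ) = 1
  r1: exp(ω) + (1)·1 = 0 ⇒ exp(ω) = -1
  r2: exp(q) + (1)·1 = 0 ⇒ exp(q) = -1
  r3: exp(h) + (0)·1 = 0 ⇒ exp(h) = 0
Π_1 = τ · ω^-1 · q^-1 · a

["1", "-1", "-1", "0", "1"]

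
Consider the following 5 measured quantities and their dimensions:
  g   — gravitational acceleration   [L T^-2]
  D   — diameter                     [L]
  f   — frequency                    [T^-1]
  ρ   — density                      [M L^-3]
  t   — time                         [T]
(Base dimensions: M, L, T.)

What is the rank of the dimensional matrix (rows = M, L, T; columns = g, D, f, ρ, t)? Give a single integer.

3

Write exponents as rows M,L,T / cols g,D,f,ρ,t:
  M: [ 0  0  0  1  0]
  L: [ 1  1  0 -3  0]
  T: [-2  0 -1  0  1]
Echelon form has 3 nonzero rows (pivots: g,D,ρ)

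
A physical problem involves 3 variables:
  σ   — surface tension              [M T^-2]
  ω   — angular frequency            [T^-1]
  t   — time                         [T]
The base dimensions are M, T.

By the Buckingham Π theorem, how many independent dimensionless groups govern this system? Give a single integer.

Exponent matrix [M,T] × [σ,ω,t]:
  M: [ 1  0  0]
  T: [-2 -1  1]
RREF → pivots at {σ,ω} ⇒ r = 2
Π count = n − r = 3 − 2 = 1

1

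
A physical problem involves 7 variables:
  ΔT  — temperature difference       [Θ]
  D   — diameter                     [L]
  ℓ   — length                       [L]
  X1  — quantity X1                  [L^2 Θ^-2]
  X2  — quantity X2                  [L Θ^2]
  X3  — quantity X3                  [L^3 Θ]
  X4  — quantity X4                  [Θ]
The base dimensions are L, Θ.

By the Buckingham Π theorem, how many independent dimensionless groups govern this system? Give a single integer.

Write exponents as rows L,Θ / cols ΔT,D,ℓ,X1,X2,X3,X4:
  L: [ 0  1  1  2  1  3  0]
  Θ: [ 1  0  0 -2  2  1  1]
Echelon form has 2 nonzero rows (pivots: ΔT,D)
n=7, r=2 ⇒ 5 dimensionless groups

5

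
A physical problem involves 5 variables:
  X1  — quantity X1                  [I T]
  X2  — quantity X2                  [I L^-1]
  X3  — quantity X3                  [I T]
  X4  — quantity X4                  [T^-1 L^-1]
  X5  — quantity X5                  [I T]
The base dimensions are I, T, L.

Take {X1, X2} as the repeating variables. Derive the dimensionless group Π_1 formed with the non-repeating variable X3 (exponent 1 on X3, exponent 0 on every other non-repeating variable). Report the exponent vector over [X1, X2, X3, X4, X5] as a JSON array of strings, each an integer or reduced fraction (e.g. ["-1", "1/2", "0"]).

Write exponents as rows I,T,L / cols X1,X2,X3,X4,X5:
  I: [ 1  1  1  0  1]
  T: [ 1  0  1 -1  1]
  L: [ 0 -1  0 -1  0]
RREF → pivots at {X1,X2} ⇒ r = 2
Repeat: X1,X2; free: X3,X4,X5
RREF:
  r0: [   1    0    1   -1    1]
  r1: [   0    1    0    1    0]
  r2: [   0    0    0    0    0]
Fix exponent of X3 at 1, X4 at 0, X5 at 0; solve each RREF row for its pivot's exponent:
  r0: exp(X1) + (1)·1 = 0 ⇒ exp(X1) = -1
  r1: exp(X2) + (0)·1 = 0 ⇒ exp(X2) = 0
Π_1 = X1^-1 · X3

["-1", "0", "1", "0", "0"]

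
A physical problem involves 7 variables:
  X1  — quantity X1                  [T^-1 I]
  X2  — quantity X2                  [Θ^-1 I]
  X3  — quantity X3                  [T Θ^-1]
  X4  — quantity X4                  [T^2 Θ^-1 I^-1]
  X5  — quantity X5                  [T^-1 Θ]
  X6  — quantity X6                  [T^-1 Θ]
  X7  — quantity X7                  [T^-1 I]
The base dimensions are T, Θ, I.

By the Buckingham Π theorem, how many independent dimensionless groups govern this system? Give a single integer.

5

Dimensional matrix (T×Θ×I by X1×X2×X3×X4×X5×X6×X7):
  T: [-1  0  1  2 -1 -1 -1]
  Θ: [ 0 -1 -1 -1  1  1  0]
  I: [ 1  1  0 -1  0  0  1]
Row reduction gives pivot columns X1,X2; rank = 2
n=7, r=2 ⇒ 5 dimensionless groups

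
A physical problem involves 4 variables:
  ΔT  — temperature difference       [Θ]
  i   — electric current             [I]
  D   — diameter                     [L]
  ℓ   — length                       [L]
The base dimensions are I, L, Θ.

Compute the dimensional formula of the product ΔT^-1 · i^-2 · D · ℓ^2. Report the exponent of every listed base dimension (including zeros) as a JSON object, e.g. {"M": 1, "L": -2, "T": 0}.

Write exponents as rows I,L,Θ / cols ΔT,i,D,ℓ:
  I: [ 0  1  0  0]
  L: [ 0  0  1  1]
  Θ: [ 1  0  0  0]
  [I]: (-1)·0+(-2)·1+(1)·0+(2)·0 = -2
  [L]: (-1)·0+(-2)·0+(1)·1+(2)·1 = 3
  [Θ]: (-1)·1+(-2)·0+(1)·0+(2)·0 = -1
⇒ I^-2 L^3 Θ^-1

{"I": -2, "L": 3, "Θ": -1}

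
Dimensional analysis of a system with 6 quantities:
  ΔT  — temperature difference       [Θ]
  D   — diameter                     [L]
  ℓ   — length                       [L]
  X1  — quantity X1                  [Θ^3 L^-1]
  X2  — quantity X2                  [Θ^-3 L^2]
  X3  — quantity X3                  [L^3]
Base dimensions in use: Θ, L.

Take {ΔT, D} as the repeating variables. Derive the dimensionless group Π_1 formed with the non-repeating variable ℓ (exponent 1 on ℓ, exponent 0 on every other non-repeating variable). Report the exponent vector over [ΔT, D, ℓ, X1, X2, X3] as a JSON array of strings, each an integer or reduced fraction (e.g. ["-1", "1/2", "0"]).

Dimensional matrix (Θ×L by ΔT×D×ℓ×X1×X2×X3):
  Θ: [ 1  0  0  3 -3  0]
  L: [ 0  1  1 -1  2  3]
RREF → pivots at {ΔT,D} ⇒ r = 2
Repeat: ΔT,D; free: ℓ,X1,X2,X3
RREF:
  r0: [   1    0    0    3   -3    0]
  r1: [   0    1    1   -1    2    3]
Fix exponent of ℓ at 1, X1 at 0, X2 at 0, X3 at 0; solve each RREF row for its pivot's exponent:
  r0: exp(ΔT) + (0)·1 = 0 ⇒ exp(ΔT) = 0
  r1: exp(D) + (1)·1 = 0 ⇒ exp(D) = -1
Π_1 = D^-1 · ℓ

["0", "-1", "1", "0", "0", "0"]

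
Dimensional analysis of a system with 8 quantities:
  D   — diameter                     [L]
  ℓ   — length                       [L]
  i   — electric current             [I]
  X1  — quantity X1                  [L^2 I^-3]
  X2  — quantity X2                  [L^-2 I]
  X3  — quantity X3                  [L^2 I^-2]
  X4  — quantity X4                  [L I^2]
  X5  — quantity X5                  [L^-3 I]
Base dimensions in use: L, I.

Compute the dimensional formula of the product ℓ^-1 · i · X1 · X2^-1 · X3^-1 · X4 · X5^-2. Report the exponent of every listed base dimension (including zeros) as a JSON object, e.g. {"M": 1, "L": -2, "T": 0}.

{"L": 8, "I": -1}

Dimensional matrix (L×I by D×ℓ×i×X1×X2×X3×X4×X5):
  L: [ 1  1  0  2 -2  2  1 -3]
  I: [ 0  0  1 -3  1 -2  2  1]
  [L]: (-1)·1+(1)·0+(1)·2+(-1)·-2+(-1)·2+(1)·1+(-2)·-3 = 8
  [I]: (-1)·0+(1)·1+(1)·-3+(-1)·1+(-1)·-2+(1)·2+(-2)·1 = -1
⇒ L^8 I^-1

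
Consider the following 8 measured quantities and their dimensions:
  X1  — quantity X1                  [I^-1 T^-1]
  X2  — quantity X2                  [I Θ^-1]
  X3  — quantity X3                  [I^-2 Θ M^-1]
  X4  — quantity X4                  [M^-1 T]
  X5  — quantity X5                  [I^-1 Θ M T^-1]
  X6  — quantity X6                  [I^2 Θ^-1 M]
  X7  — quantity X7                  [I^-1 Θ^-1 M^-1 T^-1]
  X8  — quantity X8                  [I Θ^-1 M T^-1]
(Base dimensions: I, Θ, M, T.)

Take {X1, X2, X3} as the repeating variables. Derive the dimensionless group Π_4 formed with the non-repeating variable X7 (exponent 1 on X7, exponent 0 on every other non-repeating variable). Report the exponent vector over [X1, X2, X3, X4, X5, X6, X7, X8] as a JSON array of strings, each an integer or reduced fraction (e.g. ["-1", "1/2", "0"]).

["-1", "-2", "-1", "0", "0", "0", "1", "0"]

Dimensional matrix (I×Θ×M×T by X1×X2×X3×X4×X5×X6×X7×X8):
  I: [-1  1 -2  0 -1  2 -1  1]
  Θ: [ 0 -1  1  0  1 -1 -1 -1]
  M: [ 0  0 -1 -1  1  1 -1  1]
  T: [-1  0  0  1 -1  0 -1 -1]
Row reduction gives pivot columns X1,X2,X3; rank = 3
Repeat: X1,X2,X3; free: X4,X5,X6,X7,X8
RREF:
  r0: [   1    0    0   -1    1    0    1    1]
  r1: [   0    1    0    1   -2    0    2    0]
  r2: [   0    0    1    1   -1   -1    1   -1]
  r3: [   0    0    0    0    0    0    0    0]
Fix exponent of X7 at 1, X4 at 0, X5 at 0, X6 at 0, X8 at 0; solve each RREF row for its pivot's exponent:
  r0: exp(X1) + (1)·1 = 0 ⇒ exp(X1) = -1
  r1: exp(X2) + (2)·1 = 0 ⇒ exp(X2) = -2
  r2: exp(X3) + (1)·1 = 0 ⇒ exp(X3) = -1
Π_4 = X1^-1 · X2^-2 · X3^-1 · X7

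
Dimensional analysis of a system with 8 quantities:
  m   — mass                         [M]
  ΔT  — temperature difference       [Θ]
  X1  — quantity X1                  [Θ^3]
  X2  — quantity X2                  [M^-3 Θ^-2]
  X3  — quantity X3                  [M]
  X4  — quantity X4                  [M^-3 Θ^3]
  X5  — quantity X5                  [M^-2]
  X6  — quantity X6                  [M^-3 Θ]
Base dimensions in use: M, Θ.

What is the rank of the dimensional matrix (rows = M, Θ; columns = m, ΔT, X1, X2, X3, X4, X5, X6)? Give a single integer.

2

Write exponents as rows M,Θ / cols m,ΔT,X1,X2,X3,X4,X5,X6:
  M: [ 1  0  0 -3  1 -3 -2 -3]
  Θ: [ 0  1  3 -2  0  3  0  1]
RREF → pivots at {m,ΔT} ⇒ r = 2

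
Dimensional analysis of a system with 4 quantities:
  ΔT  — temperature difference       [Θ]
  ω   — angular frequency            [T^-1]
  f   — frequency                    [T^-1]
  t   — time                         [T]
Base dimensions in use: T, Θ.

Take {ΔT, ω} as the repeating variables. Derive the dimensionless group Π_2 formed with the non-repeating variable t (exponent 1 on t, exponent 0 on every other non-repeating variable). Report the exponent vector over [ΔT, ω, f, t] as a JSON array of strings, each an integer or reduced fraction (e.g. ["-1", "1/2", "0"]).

Dimensional matrix (T×Θ by ΔT×ω×f×t):
  T: [ 0 -1 -1  1]
  Θ: [ 1  0  0  0]
RREF → pivots at {ΔT,ω} ⇒ r = 2
Repeat: ΔT,ω; free: f,t
RREF:
  r0: [   1    0    0    0]
  r1: [   0    1    1   -1]
Fix exponent of t at 1, f at 0; solve each RREF row for its pivot's exponent:
  r0: exp(ΔT) + (0)·1 = 0 ⇒ exp(ΔT) = 0
  r1: exp(ω) + (-1)·1 = 0 ⇒ exp(ω) = 1
Π_2 = ω · t

["0", "1", "0", "1"]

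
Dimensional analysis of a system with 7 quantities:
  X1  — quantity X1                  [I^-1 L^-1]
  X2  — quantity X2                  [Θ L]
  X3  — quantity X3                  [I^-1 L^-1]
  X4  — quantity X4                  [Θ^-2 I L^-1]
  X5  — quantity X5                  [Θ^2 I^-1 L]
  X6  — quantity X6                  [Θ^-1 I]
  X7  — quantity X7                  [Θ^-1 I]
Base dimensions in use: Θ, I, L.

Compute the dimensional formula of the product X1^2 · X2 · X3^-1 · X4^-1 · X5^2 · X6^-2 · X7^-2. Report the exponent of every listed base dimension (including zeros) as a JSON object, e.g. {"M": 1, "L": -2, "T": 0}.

Write exponents as rows Θ,I,L / cols X1,X2,X3,X4,X5,X6,X7:
  Θ: [ 0  1  0 -2  2 -1 -1]
  I: [-1  0 -1  1 -1  1  1]
  L: [-1  1 -1 -1  1  0  0]
  [Θ]: (2)·0+(1)·1+(-1)·0+(-1)·-2+(2)·2+(-2)·-1+(-2)·-1 = 11
  [I]: (2)·-1+(1)·0+(-1)·-1+(-1)·1+(2)·-1+(-2)·1+(-2)·1 = -8
  [L]: (2)·-1+(1)·1+(-1)·-1+(-1)·-1+(2)·1+(-2)·0+(-2)·0 = 3
⇒ Θ^11 I^-8 L^3

{"Θ": 11, "I": -8, "L": 3}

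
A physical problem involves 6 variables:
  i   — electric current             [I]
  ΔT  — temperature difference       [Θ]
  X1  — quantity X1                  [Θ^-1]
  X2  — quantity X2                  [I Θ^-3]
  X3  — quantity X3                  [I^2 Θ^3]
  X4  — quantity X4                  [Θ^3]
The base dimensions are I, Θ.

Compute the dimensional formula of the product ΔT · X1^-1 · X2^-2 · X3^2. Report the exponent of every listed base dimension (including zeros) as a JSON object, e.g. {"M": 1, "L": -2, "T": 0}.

Dimensional matrix (I×Θ by i×ΔT×X1×X2×X3×X4):
  I: [ 1  0  0  1  2  0]
  Θ: [ 0  1 -1 -3  3  3]
  [I]: (1)·0+(-1)·0+(-2)·1+(2)·2 = 2
  [Θ]: (1)·1+(-1)·-1+(-2)·-3+(2)·3 = 14
⇒ I^2 Θ^14

{"I": 2, "Θ": 14}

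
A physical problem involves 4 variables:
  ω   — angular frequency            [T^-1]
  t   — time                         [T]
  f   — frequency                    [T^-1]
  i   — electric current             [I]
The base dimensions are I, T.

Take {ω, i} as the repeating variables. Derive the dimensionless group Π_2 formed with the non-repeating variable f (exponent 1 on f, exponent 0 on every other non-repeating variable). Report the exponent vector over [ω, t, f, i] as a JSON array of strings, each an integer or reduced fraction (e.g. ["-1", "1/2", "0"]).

["-1", "0", "1", "0"]

Write exponents as rows I,T / cols ω,t,f,i:
  I: [ 0  0  0  1]
  T: [-1  1 -1  0]
Row reduction gives pivot columns ω,i; rank = 2
Pivot set = {ω,i}, free = {t,f}
RREF:
  r0: [   1   -1    1    0]
  r1: [   0    0    0    1]
Fix exponent of f at 1, t at 0; solve each RREF row for its pivot's exponent:
  r0: exp(ω) + (1)·1 = 0 ⇒ exp(ω) = -1
  r1: exp(i) + (0)·1 = 0 ⇒ exp(i) = 0
Π_2 = ω^-1 · f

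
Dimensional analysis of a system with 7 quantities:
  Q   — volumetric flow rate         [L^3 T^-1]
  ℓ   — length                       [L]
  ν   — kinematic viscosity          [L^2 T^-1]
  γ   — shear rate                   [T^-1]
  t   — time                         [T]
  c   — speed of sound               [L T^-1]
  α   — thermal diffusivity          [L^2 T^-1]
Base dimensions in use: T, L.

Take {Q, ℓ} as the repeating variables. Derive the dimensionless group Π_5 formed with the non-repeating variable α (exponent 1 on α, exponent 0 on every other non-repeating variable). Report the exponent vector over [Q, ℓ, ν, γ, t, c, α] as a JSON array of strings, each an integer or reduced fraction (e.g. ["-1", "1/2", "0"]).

["-1", "1", "0", "0", "0", "0", "1"]

Dimensional matrix (T×L by Q×ℓ×ν×γ×t×c×α):
  T: [-1  0 -1 -1  1 -1 -1]
  L: [ 3  1  2  0  0  1  2]
RREF → pivots at {Q,ℓ} ⇒ r = 2
Pivot set = {Q,ℓ}, free = {ν,γ,t,c,α}
RREF:
  r0: [   1    0    1    1   -1    1    1]
  r1: [   0    1   -1   -3    3   -2   -1]
Fix exponent of α at 1, ν at 0, γ at 0, t at 0, c at 0; solve each RREF row for its pivot's exponent:
  r0: exp(Q) + (1)·1 = 0 ⇒ exp(Q) = -1
  r1: exp(ℓ) + (-1)·1 = 0 ⇒ exp(ℓ) = 1
Π_5 = Q^-1 · ℓ · α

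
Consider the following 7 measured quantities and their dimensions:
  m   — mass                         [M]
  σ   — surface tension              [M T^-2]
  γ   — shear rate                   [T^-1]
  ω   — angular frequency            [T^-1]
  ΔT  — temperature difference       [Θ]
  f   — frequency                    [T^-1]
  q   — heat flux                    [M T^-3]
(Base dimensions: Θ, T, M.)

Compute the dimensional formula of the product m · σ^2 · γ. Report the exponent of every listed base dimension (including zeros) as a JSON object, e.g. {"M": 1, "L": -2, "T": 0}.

{"Θ": 0, "T": -5, "M": 3}

Exponent matrix [Θ,T,M] × [m,σ,γ,ω,ΔT,f,q]:
  Θ: [ 0  0  0  0  1  0  0]
  T: [ 0 -2 -1 -1  0 -1 -3]
  M: [ 1  1  0  0  0  0  1]
  [Θ]: (1)·0+(2)·0+(1)·0 = 0
  [T]: (1)·0+(2)·-2+(1)·-1 = -5
  [M]: (1)·1+(2)·1+(1)·0 = 3
⇒ T^-5 M^3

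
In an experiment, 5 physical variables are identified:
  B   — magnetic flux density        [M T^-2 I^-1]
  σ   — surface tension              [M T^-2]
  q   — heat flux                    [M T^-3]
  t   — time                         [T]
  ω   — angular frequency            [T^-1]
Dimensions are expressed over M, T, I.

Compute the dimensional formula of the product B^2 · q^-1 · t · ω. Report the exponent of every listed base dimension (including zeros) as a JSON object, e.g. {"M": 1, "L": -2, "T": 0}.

Write exponents as rows M,T,I / cols B,σ,q,t,ω:
  M: [ 1  1  1  0  0]
  T: [-2 -2 -3  1 -1]
  I: [-1  0  0  0  0]
  [M]: (2)·1+(-1)·1+(1)·0+(1)·0 = 1
  [T]: (2)·-2+(-1)·-3+(1)·1+(1)·-1 = -1
  [I]: (2)·-1+(-1)·0+(1)·0+(1)·0 = -2
⇒ M T^-1 I^-2

{"M": 1, "T": -1, "I": -2}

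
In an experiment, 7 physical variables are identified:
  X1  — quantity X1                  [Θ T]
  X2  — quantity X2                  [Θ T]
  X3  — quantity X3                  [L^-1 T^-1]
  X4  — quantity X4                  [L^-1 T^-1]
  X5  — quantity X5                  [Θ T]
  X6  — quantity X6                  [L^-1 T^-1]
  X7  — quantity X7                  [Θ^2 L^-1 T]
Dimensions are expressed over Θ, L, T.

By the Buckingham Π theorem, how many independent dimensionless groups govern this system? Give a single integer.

5

Exponent matrix [Θ,L,T] × [X1,X2,X3,X4,X5,X6,X7]:
  Θ: [ 1  1  0  0  1  0  2]
  L: [ 0  0 -1 -1  0 -1 -1]
  T: [ 1  1 -1 -1  1 -1  1]
RREF → pivots at {X1,X3} ⇒ r = 2
n=7, r=2 ⇒ 5 dimensionless groups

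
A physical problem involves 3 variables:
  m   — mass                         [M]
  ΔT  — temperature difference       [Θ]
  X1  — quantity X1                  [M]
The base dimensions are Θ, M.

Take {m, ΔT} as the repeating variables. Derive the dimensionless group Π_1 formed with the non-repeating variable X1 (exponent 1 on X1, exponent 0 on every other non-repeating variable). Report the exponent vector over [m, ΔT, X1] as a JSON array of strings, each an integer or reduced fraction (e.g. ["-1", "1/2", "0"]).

Dimensional matrix (Θ×M by m×ΔT×X1):
  Θ: [ 0  1  0]
  M: [ 1  0  1]
Row reduction gives pivot columns m,ΔT; rank = 2
Pivot set = {m,ΔT}, free = {X1}
RREF:
  r0: [   1    0    1]
  r1: [   0    1    0]
Fix exponent of X1 at 1; solve each RREF row for its pivot's exponent:
  r0: exp(m) + (1)·1 = 0 ⇒ exp(m) = -1
  r1: exp(ΔT) + (0)·1 = 0 ⇒ exp(ΔT) = 0
Π_1 = m^-1 · X1

["-1", "0", "1"]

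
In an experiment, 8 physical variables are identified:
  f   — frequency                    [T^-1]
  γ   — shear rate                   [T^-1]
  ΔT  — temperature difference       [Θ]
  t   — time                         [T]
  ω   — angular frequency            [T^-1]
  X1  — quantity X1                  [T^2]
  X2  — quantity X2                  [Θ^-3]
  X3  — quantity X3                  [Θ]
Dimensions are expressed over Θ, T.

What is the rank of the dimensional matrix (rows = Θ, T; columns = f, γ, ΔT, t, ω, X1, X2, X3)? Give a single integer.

Write exponents as rows Θ,T / cols f,γ,ΔT,t,ω,X1,X2,X3:
  Θ: [ 0  0  1  0  0  0 -3  1]
  T: [-1 -1  0  1 -1  2  0  0]
Row reduction gives pivot columns f,ΔT; rank = 2

2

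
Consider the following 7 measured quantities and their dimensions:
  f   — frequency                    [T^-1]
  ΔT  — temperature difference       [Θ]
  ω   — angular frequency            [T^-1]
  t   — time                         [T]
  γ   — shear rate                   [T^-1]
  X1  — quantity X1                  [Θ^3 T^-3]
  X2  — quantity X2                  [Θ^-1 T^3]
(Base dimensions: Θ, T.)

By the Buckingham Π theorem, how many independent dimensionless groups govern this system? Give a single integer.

Write exponents as rows Θ,T / cols f,ΔT,ω,t,γ,X1,X2:
  Θ: [ 0  1  0  0  0  3 -1]
  T: [-1  0 -1  1 -1 -3  3]
Row reduction gives pivot columns f,ΔT; rank = 2
7 vars − rank 2 = 5 Π groups

5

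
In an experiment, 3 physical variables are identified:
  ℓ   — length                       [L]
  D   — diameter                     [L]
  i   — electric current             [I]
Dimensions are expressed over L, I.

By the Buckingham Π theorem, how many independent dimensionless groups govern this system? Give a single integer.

1

Write exponents as rows L,I / cols ℓ,D,i:
  L: [ 1  1  0]
  I: [ 0  0  1]
RREF → pivots at {ℓ,i} ⇒ r = 2
Π count = n − r = 3 − 2 = 1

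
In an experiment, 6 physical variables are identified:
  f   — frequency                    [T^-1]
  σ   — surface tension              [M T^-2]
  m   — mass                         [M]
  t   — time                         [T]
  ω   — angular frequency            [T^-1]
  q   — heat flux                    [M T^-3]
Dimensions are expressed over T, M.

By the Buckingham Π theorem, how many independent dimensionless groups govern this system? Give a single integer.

4

Write exponents as rows T,M / cols f,σ,m,t,ω,q:
  T: [-1 -2  0  1 -1 -3]
  M: [ 0  1  1  0  0  1]
RREF → pivots at {f,σ} ⇒ r = 2
n=6, r=2 ⇒ 4 dimensionless groups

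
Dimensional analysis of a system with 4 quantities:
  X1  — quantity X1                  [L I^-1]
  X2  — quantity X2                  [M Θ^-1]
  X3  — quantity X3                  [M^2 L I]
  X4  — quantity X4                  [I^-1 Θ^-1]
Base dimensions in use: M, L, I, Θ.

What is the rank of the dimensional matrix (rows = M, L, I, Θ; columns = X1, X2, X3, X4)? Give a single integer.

3

Exponent matrix [M,L,I,Θ] × [X1,X2,X3,X4]:
  M: [ 0  1  2  0]
  L: [ 1  0  1  0]
  I: [-1  0  1 -1]
  Θ: [ 0 -1  0 -1]
Echelon form has 3 nonzero rows (pivots: X1,X2,X3)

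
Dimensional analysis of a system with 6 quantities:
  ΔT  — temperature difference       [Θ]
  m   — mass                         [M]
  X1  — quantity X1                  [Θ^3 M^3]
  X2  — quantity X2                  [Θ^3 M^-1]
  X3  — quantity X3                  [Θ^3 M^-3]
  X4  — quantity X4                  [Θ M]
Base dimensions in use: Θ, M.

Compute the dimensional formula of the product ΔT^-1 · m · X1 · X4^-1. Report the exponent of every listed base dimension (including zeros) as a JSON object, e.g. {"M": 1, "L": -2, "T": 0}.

Dimensional matrix (Θ×M by ΔT×m×X1×X2×X3×X4):
  Θ: [ 1  0  3  3  3  1]
  M: [ 0  1  3 -1 -3  1]
  [Θ]: (-1)·1+(1)·0+(1)·3+(-1)·1 = 1
  [M]: (-1)·0+(1)·1+(1)·3+(-1)·1 = 3
⇒ Θ M^3

{"Θ": 1, "M": 3}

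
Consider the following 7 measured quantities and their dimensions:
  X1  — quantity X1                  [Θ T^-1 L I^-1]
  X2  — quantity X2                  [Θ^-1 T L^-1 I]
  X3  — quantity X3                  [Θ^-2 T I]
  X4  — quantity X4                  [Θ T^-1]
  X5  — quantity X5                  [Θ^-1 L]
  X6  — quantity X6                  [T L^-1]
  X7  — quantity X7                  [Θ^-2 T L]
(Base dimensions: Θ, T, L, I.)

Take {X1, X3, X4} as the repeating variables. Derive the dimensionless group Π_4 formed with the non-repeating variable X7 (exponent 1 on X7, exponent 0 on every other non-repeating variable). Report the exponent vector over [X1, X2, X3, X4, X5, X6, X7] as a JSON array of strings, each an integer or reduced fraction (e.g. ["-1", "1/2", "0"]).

Write exponents as rows Θ,T,L,I / cols X1,X2,X3,X4,X5,X6,X7:
  Θ: [ 1 -1 -2  1 -1  0 -2]
  T: [-1  1  1 -1  0  1  1]
  L: [ 1 -1  0  0  1 -1  1]
  I: [-1  1  1  0  0  0  0]
RREF → pivots at {X1,X3,X4} ⇒ r = 3
Pivot set = {X1,X3,X4}, free = {X2,X5,X6,X7}
RREF:
  r0: [   1   -1    0    0    1   -1    1]
  r1: [   0    0    1    0    1   -1    1]
  r2: [   0    0    0    1    0   -1   -1]
  r3: [   0    0    0    0    0    0    0]
Fix exponent of X7 at 1, X2 at 0, X5 at 0, X6 at 0; solve each RREF row for its pivot's exponent:
  r0: exp(X1) + (1)·1 = 0 ⇒ exp(X1) = -1
  r1: exp(X3) + (1)·1 = 0 ⇒ exp(X3) = -1
  r2: exp(X4) + (-1)·1 = 0 ⇒ exp(X4) = 1
Π_4 = X1^-1 · X3^-1 · X4 · X7

["-1", "0", "-1", "1", "0", "0", "1"]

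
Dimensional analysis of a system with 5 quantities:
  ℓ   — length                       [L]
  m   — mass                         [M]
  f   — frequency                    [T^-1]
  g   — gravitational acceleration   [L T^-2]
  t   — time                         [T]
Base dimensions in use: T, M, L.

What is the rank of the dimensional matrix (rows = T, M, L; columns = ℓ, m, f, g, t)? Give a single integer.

Write exponents as rows T,M,L / cols ℓ,m,f,g,t:
  T: [ 0  0 -1 -2  1]
  M: [ 0  1  0  0  0]
  L: [ 1  0  0  1  0]
RREF → pivots at {ℓ,m,f} ⇒ r = 3

3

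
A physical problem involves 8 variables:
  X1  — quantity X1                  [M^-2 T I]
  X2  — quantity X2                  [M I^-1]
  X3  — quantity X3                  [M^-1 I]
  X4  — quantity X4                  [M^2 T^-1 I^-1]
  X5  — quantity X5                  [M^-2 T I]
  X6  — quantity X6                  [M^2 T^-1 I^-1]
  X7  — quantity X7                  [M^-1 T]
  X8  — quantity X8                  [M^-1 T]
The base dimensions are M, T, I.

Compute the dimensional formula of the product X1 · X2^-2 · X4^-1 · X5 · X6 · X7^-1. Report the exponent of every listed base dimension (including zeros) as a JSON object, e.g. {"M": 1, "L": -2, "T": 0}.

Exponent matrix [M,T,I] × [X1,X2,X3,X4,X5,X6,X7,X8]:
  M: [-2  1 -1  2 -2  2 -1 -1]
  T: [ 1  0  0 -1  1 -1  1  1]
  I: [ 1 -1  1 -1  1 -1  0  0]
  [M]: (1)·-2+(-2)·1+(-1)·2+(1)·-2+(1)·2+(-1)·-1 = -5
  [T]: (1)·1+(-2)·0+(-1)·-1+(1)·1+(1)·-1+(-1)·1 = 1
  [I]: (1)·1+(-2)·-1+(-1)·-1+(1)·1+(1)·-1+(-1)·0 = 4
⇒ M^-5 T I^4

{"M": -5, "T": 1, "I": 4}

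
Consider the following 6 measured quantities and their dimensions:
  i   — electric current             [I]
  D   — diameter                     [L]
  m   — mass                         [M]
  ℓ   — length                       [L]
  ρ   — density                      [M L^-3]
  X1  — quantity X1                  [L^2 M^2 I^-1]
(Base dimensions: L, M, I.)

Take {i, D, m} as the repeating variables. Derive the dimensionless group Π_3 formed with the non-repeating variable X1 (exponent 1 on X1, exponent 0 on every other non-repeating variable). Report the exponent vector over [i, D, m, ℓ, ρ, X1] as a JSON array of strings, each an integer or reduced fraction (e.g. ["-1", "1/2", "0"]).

["1", "-2", "-2", "0", "0", "1"]

Exponent matrix [L,M,I] × [i,D,m,ℓ,ρ,X1]:
  L: [ 0  1  0  1 -3  2]
  M: [ 0  0  1  0  1  2]
  I: [ 1  0  0  0  0 -1]
RREF → pivots at {i,D,m} ⇒ r = 3
Repeat: i,D,m; free: ℓ,ρ,X1
RREF:
  r0: [   1    0    0    0    0   -1]
  r1: [   0    1    0    1   -3    2]
  r2: [   0    0    1    0    1    2]
Fix exponent of X1 at 1, ℓ at 0, ρ at 0; solve each RREF row for its pivot's exponent:
  r0: exp(i) + (-1)·1 = 0 ⇒ exp(i) = 1
  r1: exp(D) + (2)·1 = 0 ⇒ exp(D) = -2
  r2: exp(m) + (2)·1 = 0 ⇒ exp(m) = -2
Π_3 = i · D^-2 · m^-2 · X1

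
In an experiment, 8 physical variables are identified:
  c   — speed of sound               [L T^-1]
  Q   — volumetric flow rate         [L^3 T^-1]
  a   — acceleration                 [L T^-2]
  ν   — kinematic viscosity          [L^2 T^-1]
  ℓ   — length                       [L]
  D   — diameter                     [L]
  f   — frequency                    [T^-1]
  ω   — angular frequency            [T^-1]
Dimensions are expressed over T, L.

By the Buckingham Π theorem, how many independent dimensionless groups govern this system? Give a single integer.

Exponent matrix [T,L] × [c,Q,a,ν,ℓ,D,f,ω]:
  T: [-1 -1 -2 -1  0  0 -1 -1]
  L: [ 1  3  1  2  1  1  0  0]
Row reduction gives pivot columns c,Q; rank = 2
Π count = n − r = 8 − 2 = 6

6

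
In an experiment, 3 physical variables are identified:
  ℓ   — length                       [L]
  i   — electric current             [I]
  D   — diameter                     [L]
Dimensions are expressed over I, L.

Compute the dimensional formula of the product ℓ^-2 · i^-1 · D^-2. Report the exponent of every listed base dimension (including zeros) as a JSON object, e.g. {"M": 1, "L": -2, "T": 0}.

{"I": -1, "L": -4}

Write exponents as rows I,L / cols ℓ,i,D:
  I: [ 0  1  0]
  L: [ 1  0  1]
  [I]: (-2)·0+(-1)·1+(-2)·0 = -1
  [L]: (-2)·1+(-1)·0+(-2)·1 = -4
⇒ I^-1 L^-4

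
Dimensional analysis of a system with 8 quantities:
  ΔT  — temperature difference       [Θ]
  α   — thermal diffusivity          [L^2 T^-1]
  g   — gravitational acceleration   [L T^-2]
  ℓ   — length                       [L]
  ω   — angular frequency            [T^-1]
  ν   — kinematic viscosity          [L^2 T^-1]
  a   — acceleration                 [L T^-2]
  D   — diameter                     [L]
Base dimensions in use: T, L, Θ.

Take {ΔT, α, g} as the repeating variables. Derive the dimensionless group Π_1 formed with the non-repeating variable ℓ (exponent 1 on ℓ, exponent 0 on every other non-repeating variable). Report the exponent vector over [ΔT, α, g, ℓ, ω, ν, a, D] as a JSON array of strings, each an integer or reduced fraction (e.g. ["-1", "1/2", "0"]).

Write exponents as rows T,L,Θ / cols ΔT,α,g,ℓ,ω,ν,a,D:
  T: [ 0 -1 -2  0 -1 -1 -2  0]
  L: [ 0  2  1  1  0  2  1  1]
  Θ: [ 1  0  0  0  0  0  0  0]
Echelon form has 3 nonzero rows (pivots: ΔT,α,g)
Repeat: ΔT,α,g; free: ℓ,ω,ν,a,D
RREF:
  r0: [   1    0    0    0    0    0    0    0]
  r1: [   0    1    0  2/3 -1/3    1    0  2/3]
  r2: [   0    0    1 -1/3  2/3    0    1 -1/3]
Fix exponent of ℓ at 1, ω at 0, ν at 0, a at 0, D at 0; solve each RREF row for its pivot's exponent:
  r0: exp(ΔT) + (0)·1 = 0 ⇒ exp(ΔT) = 0
  r1: exp(α) + (2/3)·1 = 0 ⇒ exp(α) = -2/3
  r2: exp(g) + (-1/3)·1 = 0 ⇒ exp(g) = 1/3
Π_1 = α^(-2/3) · g^(1/3) · ℓ

["0", "-2/3", "1/3", "1", "0", "0", "0", "0"]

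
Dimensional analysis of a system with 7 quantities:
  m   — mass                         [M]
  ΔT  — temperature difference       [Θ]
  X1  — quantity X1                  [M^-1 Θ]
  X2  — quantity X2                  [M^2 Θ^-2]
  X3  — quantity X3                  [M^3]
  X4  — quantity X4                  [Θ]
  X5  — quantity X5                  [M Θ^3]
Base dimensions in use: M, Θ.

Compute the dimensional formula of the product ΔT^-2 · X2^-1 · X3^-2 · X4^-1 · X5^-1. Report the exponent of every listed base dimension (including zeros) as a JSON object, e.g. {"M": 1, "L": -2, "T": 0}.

Write exponents as rows M,Θ / cols m,ΔT,X1,X2,X3,X4,X5:
  M: [ 1  0 -1  2  3  0  1]
  Θ: [ 0  1  1 -2  0  1  3]
  [M]: (-2)·0+(-1)·2+(-2)·3+(-1)·0+(-1)·1 = -9
  [Θ]: (-2)·1+(-1)·-2+(-2)·0+(-1)·1+(-1)·3 = -4
⇒ M^-9 Θ^-4

{"M": -9, "Θ": -4}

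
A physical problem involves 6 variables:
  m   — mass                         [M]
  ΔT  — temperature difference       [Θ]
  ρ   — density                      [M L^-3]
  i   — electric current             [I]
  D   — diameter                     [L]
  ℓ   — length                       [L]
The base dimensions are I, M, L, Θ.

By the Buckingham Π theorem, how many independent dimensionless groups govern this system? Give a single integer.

2

Exponent matrix [I,M,L,Θ] × [m,ΔT,ρ,i,D,ℓ]:
  I: [ 0  0  0  1  0  0]
  M: [ 1  0  1  0  0  0]
  L: [ 0  0 -3  0  1  1]
  Θ: [ 0  1  0  0  0  0]
RREF → pivots at {m,ΔT,ρ,i} ⇒ r = 4
Π count = n − r = 6 − 4 = 2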